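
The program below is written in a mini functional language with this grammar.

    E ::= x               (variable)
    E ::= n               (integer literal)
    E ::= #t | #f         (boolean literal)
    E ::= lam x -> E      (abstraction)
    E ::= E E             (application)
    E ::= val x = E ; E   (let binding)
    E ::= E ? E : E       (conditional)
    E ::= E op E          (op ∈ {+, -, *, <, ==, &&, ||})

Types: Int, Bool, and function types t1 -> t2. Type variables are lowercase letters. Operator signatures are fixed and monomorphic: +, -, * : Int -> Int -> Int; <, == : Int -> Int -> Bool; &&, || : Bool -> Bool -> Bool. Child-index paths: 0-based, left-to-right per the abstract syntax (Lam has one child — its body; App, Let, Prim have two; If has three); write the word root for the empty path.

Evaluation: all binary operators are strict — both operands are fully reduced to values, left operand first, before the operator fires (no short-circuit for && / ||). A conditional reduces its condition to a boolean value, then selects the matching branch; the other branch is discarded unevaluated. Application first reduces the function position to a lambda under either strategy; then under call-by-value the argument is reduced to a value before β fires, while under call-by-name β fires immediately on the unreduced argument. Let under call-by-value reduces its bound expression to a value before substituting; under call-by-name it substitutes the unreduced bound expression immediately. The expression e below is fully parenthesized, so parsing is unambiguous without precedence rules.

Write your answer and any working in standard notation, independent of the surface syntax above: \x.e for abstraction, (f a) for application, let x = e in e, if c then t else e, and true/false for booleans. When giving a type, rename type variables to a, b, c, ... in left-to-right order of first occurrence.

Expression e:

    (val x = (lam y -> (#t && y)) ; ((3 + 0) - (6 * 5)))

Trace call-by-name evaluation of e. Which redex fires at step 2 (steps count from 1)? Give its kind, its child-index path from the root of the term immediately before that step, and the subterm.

Derivation:
step 0: (let x = (\y.(true && y)) in ((3 + 0) - (6 * 5)))
step 1: [let@root] ((3 + 0) - (6 * 5))
step 2: [delta@0] (3 - (6 * 5))

Answer: delta at 0 : (3 + 0)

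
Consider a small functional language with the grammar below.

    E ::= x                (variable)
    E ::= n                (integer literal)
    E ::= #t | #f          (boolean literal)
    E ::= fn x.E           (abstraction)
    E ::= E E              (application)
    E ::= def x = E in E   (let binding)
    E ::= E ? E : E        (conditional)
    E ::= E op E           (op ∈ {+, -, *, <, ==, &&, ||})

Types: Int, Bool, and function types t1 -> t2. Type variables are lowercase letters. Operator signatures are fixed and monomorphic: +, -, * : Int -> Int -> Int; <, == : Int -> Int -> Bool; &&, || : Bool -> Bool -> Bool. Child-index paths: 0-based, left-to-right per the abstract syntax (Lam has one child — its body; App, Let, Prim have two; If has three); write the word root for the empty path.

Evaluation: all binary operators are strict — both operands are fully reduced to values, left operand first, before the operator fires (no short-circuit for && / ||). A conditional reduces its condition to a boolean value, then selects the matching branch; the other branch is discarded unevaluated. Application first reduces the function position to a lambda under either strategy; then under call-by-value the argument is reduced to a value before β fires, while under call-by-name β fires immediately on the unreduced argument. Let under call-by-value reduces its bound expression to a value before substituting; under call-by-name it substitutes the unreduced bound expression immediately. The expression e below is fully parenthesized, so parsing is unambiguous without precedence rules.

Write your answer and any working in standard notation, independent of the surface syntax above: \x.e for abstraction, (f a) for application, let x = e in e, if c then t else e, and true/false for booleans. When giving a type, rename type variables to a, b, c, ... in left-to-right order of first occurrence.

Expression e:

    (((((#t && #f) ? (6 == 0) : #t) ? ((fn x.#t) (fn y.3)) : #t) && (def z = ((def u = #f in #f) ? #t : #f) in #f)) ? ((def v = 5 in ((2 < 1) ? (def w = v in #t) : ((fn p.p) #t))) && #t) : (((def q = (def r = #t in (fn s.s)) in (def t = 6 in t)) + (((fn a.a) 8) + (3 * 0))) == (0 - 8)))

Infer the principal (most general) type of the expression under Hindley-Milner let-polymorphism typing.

Working:
  unify Bool ~ Bool
  unify Bool ~ Bool
  unify Bool ~ Bool
  unify Int ~ Int
  unify Int ~ Int
  unify Bool ~ Bool
  unify Bool ~ Bool
\x._ : a -> Bool
\y._ : b -> Int
  unify a -> Bool ~ (b -> Int) -> c
  unify a ~ b -> Int
  unify Bool ~ c
_ _ : Bool
  unify Bool ~ Bool
  unify Bool ~ Bool
let u : Bool
  unify Bool ~ Bool
  unify Bool ~ Bool
let z : Bool
  unify Bool ~ Bool
  unify Bool ~ Bool
let v : Int
  unify Int ~ Int
  unify Int ~ Int
  unify Bool ~ Bool
v : Int
let w : Int
p : d
\p._ : d -> d
  unify d -> d ~ Bool -> e
  unify d ~ Bool
  unify Bool ~ e
_ _ : Bool
  unify Bool ~ Bool
  unify Bool ~ Bool
  unify Bool ~ Bool
let r : Bool
s : f
\s._ : f -> f
let q : forall. f -> f
let t : Int
t : Int
  unify Int ~ Int
a : g
\a._ : g -> g
  unify g -> g ~ Int -> h
  unify g ~ Int
  unify Int ~ h
_ _ : Int
  unify Int ~ Int
  unify Int ~ Int
  unify Int ~ Int
  unify Int ~ Int
  unify Int ~ Int
  unify Int ~ Int
  unify Int ~ Int
  unify Int ~ Int
  unify Int ~ Int
  unify Bool ~ Bool

Answer: Bool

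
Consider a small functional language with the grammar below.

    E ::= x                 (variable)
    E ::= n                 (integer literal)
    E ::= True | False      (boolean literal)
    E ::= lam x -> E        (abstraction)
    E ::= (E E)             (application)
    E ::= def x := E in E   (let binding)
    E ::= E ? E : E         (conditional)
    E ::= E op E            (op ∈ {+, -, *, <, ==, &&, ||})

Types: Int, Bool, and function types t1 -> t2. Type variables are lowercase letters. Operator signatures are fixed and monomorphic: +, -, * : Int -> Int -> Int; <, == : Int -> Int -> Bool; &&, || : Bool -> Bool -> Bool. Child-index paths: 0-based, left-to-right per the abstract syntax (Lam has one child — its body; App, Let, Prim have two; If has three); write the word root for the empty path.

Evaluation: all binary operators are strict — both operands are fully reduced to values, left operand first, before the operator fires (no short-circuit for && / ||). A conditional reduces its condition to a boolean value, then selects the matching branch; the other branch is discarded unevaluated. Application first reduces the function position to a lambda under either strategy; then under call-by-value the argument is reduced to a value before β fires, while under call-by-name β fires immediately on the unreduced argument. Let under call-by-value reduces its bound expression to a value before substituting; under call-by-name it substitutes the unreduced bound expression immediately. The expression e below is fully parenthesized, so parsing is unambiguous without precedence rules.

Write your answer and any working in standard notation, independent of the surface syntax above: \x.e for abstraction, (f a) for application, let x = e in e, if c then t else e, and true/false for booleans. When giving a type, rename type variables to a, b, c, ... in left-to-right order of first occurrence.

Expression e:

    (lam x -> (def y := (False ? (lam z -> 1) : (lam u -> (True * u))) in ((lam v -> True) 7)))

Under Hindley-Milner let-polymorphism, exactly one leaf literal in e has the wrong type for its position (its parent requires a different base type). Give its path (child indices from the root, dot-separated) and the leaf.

Answer: 0.0.2.0.0 : true

Derivation:
  unify Bool ~ Bool
\z._ : b -> Int
  unify Bool ~ Int
  FAIL: mismatch Bool ~ Int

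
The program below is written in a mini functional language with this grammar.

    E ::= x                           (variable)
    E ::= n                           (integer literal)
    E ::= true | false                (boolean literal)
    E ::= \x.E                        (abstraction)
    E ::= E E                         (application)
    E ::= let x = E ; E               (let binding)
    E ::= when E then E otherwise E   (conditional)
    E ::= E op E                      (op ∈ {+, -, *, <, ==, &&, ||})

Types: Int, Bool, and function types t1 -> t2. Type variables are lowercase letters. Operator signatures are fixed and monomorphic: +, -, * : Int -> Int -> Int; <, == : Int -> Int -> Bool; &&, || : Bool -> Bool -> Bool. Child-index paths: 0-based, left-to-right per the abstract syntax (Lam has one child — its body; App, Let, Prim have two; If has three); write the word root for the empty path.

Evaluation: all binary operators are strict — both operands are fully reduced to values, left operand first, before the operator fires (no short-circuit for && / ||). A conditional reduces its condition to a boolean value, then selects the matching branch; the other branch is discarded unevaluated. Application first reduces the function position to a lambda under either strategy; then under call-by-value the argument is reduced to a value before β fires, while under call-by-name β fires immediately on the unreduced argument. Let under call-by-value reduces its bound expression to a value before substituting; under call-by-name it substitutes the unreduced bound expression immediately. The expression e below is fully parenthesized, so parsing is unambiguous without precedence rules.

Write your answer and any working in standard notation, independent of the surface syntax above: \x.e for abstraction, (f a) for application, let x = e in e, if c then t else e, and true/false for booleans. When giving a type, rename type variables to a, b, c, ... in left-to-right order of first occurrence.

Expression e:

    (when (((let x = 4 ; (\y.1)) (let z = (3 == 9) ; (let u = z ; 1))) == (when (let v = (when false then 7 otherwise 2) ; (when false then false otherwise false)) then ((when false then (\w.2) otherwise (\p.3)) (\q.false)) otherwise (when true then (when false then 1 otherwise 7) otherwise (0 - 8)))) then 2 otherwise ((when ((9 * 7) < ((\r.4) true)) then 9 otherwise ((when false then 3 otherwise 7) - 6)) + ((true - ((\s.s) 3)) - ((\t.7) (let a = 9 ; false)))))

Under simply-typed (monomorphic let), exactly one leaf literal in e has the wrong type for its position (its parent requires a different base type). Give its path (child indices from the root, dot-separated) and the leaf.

Derivation:
let x : Int
\y._ : a -> Int
  unify Int ~ Int
  unify Int ~ Int
let z : Bool
z : Bool
let u : Bool
  unify a -> Int ~ Int -> b
  unify a ~ Int
  unify Int ~ b
_ _ : Int
  unify Int ~ Int
  unify Bool ~ Bool
  unify Int ~ Int
let v : Int
  unify Bool ~ Bool
  unify Bool ~ Bool
  unify Bool ~ Bool
  unify Bool ~ Bool
\w._ : c -> Int
\p._ : d -> Int
  unify c -> Int ~ d -> Int
  unify c ~ d
  unify Int ~ Int
\q._ : e -> Bool
  unify d -> Int ~ (e -> Bool) -> f
  unify d ~ e -> Bool
  unify Int ~ f
_ _ : Int
  unify Bool ~ Bool
  unify Bool ~ Bool
  unify Int ~ Int
  unify Int ~ Int
  unify Int ~ Int
  unify Int ~ Int
  unify Int ~ Int
  unify Int ~ Int
  unify Bool ~ Bool
  unify Int ~ Int
  unify Int ~ Int
  unify Int ~ Int
\r._ : g -> Int
  unify g -> Int ~ Bool -> h
  unify g ~ Bool
  unify Int ~ h
_ _ : Int
  unify Int ~ Int
  unify Bool ~ Bool
  unify Bool ~ Bool
  unify Int ~ Int
  unify Int ~ Int
  unify Int ~ Int
  unify Int ~ Int
  unify Int ~ Int
  unify Bool ~ Int
  FAIL: mismatch Bool ~ Int

Answer: 2.1.0.0 : true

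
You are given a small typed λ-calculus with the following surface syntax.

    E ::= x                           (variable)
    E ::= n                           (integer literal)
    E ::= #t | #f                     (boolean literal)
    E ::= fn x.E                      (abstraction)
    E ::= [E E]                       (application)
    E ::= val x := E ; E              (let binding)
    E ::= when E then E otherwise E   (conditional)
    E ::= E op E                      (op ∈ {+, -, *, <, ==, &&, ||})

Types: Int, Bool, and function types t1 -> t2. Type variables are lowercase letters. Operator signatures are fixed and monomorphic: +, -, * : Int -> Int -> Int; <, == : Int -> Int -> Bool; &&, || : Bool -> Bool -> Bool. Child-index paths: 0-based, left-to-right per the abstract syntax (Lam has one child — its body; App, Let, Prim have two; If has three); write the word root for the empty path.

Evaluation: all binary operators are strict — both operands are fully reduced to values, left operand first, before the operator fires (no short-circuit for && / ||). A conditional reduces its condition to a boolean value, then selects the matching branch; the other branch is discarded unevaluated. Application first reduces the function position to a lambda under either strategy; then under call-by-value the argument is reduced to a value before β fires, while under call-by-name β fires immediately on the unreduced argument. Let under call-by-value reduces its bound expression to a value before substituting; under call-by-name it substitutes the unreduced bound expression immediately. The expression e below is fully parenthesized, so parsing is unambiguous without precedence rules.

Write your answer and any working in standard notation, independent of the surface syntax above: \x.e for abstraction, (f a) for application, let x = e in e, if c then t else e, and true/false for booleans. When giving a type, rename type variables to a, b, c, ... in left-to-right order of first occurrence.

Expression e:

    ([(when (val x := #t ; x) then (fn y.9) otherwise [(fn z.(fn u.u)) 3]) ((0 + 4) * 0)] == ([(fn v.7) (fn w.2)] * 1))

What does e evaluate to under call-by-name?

Trace:
step 0: (((if (let x = true in x) then (\y.9) else ((\z.(\u.u)) 3)) ((0 + 4) * 0)) == (((\v.7) (\w.2)) * 1))
step 1: [let@0.0.0] (((if true then (\y.9) else ((\z.(\u.u)) 3)) ((0 + 4) * 0)) == (((\v.7) (\w.2)) * 1))
step 2: [if@0.0] (((\y.9) ((0 + 4) * 0)) == (((\v.7) (\w.2)) * 1))
step 3: [beta@0] (9 == (((\v.7) (\w.2)) * 1))
step 4: [beta@1.0] (9 == (7 * 1))
step 5: [delta@1] (9 == 7)
step 6: [delta@root] false

Answer: false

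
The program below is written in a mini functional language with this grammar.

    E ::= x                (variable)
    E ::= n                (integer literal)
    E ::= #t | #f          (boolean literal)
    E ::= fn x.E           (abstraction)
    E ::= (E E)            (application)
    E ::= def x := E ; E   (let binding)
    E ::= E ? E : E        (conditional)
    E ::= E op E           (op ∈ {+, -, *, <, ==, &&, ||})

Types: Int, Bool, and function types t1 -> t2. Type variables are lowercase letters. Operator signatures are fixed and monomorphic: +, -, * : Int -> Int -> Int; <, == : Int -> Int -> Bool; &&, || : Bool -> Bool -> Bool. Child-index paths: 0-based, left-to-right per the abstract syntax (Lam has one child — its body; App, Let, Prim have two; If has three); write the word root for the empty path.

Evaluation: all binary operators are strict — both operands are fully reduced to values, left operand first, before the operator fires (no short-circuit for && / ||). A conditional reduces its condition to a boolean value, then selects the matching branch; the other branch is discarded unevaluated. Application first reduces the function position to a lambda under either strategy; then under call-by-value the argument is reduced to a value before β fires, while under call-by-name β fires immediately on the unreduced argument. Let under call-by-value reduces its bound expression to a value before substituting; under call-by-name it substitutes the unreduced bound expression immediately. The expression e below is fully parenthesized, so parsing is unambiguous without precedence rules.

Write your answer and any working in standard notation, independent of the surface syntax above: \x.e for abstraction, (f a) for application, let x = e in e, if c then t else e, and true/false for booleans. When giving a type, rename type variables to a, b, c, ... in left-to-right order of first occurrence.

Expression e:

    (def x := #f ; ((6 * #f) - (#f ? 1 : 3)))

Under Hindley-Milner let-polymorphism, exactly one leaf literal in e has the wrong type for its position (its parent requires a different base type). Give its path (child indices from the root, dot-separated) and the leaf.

Answer: 1.0.1 : false

Trace:
let x : Bool
  unify Int ~ Int
  unify Bool ~ Int
  FAIL: mismatch Bool ~ Int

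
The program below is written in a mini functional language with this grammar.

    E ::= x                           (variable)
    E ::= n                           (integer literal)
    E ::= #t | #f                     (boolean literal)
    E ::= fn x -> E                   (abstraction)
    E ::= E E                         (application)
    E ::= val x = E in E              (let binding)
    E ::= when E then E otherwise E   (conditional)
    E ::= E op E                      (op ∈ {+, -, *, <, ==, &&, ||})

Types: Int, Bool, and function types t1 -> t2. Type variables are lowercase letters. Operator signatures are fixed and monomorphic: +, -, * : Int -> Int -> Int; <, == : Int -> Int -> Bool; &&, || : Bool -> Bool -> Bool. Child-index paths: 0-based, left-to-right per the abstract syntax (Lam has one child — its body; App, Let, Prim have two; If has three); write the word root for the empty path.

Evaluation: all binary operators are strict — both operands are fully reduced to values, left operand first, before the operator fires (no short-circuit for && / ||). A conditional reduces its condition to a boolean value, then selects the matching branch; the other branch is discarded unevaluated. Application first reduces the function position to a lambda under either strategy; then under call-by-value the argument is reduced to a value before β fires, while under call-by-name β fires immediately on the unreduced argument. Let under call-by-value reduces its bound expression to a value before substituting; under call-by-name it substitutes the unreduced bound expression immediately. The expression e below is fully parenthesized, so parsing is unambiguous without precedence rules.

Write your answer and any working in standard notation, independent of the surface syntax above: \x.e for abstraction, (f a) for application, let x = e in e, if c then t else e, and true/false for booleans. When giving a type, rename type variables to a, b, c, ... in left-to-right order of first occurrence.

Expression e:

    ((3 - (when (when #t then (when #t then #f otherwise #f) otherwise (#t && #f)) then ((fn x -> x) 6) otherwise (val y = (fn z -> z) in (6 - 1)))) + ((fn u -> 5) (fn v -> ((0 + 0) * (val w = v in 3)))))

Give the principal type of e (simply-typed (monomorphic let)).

Answer: Int

Trace:
  unify Int ~ Int
  unify Bool ~ Bool
  unify Bool ~ Bool
  unify Bool ~ Bool
  unify Bool ~ Bool
  unify Bool ~ Bool
  unify Bool ~ Bool
  unify Bool ~ Bool
x : a
\x._ : a -> a
  unify a -> a ~ Int -> b
  unify a ~ Int
  unify Int ~ b
_ _ : Int
z : c
\z._ : c -> c
let y : c -> c
  unify Int ~ Int
  unify Int ~ Int
  unify Int ~ Int
  unify Int ~ Int
  unify Int ~ Int
\u._ : d -> Int
  unify Int ~ Int
  unify Int ~ Int
  unify Int ~ Int
v : e
let w : e
  unify Int ~ Int
\v._ : e -> Int
  unify d -> Int ~ (e -> Int) -> f
  unify d ~ e -> Int
  unify Int ~ f
_ _ : Int
  unify Int ~ Int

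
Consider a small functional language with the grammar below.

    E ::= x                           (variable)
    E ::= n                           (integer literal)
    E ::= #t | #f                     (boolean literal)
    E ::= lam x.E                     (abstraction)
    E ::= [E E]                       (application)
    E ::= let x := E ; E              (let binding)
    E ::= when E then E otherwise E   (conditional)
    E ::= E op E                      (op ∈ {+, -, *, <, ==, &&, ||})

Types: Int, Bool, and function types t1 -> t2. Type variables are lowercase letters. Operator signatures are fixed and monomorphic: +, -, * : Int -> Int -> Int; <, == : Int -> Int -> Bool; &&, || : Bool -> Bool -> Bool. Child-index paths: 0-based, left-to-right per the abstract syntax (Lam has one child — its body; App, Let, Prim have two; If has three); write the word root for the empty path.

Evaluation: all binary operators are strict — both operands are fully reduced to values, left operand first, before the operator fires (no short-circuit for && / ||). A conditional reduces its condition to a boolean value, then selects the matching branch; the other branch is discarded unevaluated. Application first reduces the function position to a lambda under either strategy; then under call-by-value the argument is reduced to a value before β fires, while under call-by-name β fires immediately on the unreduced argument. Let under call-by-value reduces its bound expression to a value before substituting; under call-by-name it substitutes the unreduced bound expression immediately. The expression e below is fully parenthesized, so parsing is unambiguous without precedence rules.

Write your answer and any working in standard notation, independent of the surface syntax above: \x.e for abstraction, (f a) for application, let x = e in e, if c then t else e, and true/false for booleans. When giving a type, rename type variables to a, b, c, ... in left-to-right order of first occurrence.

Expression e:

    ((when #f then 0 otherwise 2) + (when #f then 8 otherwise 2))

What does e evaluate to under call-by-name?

Answer: 4

Trace:
step 0: ((if false then 0 else 2) + (if false then 8 else 2))
step 1: [if@0] (2 + (if false then 8 else 2))
step 2: [if@1] (2 + 2)
step 3: [delta@root] 4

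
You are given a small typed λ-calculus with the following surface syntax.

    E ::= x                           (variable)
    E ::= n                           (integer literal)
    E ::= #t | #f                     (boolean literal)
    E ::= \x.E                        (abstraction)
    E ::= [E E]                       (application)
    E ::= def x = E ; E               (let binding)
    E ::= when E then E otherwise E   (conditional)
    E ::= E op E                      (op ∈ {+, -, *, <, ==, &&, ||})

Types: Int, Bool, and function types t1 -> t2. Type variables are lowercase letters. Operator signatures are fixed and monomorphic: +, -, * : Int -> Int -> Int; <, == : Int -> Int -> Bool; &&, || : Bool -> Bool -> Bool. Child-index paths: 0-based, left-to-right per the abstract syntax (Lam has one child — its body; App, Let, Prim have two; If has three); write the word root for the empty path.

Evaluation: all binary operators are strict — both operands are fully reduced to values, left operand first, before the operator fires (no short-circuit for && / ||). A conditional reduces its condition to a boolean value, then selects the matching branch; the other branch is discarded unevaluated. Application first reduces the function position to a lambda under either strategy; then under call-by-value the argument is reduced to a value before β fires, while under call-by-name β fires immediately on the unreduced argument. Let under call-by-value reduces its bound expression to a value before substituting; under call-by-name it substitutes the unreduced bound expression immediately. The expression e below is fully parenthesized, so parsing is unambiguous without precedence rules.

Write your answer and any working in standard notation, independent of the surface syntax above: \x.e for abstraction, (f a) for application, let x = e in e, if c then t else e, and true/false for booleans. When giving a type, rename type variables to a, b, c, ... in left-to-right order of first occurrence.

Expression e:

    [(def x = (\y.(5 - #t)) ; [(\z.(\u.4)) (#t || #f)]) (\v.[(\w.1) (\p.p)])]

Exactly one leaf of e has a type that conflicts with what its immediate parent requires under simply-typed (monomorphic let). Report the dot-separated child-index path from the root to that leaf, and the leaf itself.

Derivation:
  unify Int ~ Int
  unify Bool ~ Int
  FAIL: mismatch Bool ~ Int

Answer: 0.0.0.1 : true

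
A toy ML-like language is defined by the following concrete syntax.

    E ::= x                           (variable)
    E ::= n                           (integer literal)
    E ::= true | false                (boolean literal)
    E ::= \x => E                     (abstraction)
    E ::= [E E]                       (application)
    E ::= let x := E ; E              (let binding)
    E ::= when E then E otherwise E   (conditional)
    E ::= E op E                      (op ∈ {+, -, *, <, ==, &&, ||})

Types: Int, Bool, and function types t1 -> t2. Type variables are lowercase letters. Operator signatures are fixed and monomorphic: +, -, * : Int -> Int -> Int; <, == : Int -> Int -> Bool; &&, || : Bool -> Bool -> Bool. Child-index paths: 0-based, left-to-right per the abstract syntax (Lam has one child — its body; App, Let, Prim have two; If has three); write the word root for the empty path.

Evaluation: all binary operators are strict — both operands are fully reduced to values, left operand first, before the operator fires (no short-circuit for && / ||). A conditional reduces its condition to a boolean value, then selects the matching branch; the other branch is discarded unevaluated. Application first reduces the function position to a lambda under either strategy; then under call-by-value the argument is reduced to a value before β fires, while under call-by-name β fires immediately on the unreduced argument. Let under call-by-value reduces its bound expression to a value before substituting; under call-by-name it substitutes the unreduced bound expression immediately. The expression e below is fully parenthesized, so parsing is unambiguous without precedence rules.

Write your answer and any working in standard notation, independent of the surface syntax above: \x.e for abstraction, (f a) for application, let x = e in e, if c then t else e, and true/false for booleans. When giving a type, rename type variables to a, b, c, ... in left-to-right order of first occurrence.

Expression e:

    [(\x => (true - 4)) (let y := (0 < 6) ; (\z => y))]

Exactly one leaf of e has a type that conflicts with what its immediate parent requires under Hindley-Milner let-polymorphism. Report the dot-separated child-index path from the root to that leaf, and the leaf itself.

Trace:
  unify Bool ~ Int
  FAIL: mismatch Bool ~ Int

Answer: 0.0.0 : true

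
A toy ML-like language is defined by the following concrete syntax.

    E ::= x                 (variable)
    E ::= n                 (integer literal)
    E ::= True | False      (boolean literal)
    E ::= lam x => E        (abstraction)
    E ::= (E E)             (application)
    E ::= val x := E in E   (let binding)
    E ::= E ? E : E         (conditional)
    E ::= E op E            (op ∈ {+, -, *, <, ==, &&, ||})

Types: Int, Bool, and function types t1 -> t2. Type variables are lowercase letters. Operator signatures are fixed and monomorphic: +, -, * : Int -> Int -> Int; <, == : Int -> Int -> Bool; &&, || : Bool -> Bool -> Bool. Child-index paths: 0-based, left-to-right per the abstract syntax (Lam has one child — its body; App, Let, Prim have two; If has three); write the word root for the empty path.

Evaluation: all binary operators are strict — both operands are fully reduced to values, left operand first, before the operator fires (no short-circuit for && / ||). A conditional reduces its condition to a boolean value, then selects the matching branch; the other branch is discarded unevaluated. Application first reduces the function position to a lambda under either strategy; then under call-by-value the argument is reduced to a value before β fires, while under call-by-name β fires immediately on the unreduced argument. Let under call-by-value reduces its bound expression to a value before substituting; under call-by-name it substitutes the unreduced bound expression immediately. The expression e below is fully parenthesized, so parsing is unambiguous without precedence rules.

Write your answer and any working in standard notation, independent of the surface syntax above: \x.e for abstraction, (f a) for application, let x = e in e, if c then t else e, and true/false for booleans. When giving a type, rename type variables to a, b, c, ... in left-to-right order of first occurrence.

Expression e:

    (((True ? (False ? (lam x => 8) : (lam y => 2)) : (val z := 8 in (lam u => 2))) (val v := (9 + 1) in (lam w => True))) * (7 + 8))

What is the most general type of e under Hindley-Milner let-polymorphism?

Working:
  unify Bool ~ Bool
  unify Bool ~ Bool
\x._ : a -> Int
\y._ : b -> Int
  unify a -> Int ~ b -> Int
  unify a ~ b
  unify Int ~ Int
let z : Int
\u._ : c -> Int
  unify b -> Int ~ c -> Int
  unify b ~ c
  unify Int ~ Int
  unify Int ~ Int
  unify Int ~ Int
let v : Int
\w._ : d -> Bool
  unify c -> Int ~ (d -> Bool) -> e
  unify c ~ d -> Bool
  unify Int ~ e
_ _ : Int
  unify Int ~ Int
  unify Int ~ Int
  unify Int ~ Int
  unify Int ~ Int

Answer: Int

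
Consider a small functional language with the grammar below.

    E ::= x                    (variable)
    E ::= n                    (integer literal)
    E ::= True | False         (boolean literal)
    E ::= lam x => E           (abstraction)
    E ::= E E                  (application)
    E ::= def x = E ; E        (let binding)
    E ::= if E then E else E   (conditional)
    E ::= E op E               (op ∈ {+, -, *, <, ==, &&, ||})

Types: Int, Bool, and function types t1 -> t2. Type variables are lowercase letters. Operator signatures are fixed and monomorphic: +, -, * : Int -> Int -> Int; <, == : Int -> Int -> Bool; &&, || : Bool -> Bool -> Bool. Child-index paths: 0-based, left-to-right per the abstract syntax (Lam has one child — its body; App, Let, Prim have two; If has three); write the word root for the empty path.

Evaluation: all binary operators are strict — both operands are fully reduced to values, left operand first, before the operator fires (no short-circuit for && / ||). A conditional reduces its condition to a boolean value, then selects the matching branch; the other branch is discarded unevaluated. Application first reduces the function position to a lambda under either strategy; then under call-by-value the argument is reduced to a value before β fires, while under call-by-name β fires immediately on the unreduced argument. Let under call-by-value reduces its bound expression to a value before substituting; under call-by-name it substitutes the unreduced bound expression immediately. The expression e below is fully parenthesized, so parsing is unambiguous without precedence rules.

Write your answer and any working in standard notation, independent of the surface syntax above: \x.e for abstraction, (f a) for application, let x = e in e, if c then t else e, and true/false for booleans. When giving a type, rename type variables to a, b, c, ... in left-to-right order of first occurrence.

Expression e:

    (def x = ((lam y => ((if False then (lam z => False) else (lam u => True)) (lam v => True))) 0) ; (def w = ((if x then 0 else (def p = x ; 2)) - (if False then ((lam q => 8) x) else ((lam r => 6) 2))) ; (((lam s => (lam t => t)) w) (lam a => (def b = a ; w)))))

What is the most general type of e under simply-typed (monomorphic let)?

Answer: a -> Int

Trace:
  unify Bool ~ Bool
\z._ : b -> Bool
\u._ : c -> Bool
  unify b -> Bool ~ c -> Bool
  unify b ~ c
  unify Bool ~ Bool
\v._ : d -> Bool
  unify c -> Bool ~ (d -> Bool) -> e
  unify c ~ d -> Bool
  unify Bool ~ e
_ _ : Bool
\y._ : a -> Bool
  unify a -> Bool ~ Int -> f
  unify a ~ Int
  unify Bool ~ f
_ _ : Bool
let x : Bool
x : Bool
  unify Bool ~ Bool
x : Bool
let p : Bool
  unify Int ~ Int
  unify Int ~ Int
  unify Bool ~ Bool
\q._ : g -> Int
x : Bool
  unify g -> Int ~ Bool -> h
  unify g ~ Bool
  unify Int ~ h
_ _ : Int
\r._ : i -> Int
  unify i -> Int ~ Int -> j
  unify i ~ Int
  unify Int ~ j
_ _ : Int
  unify Int ~ Int
  unify Int ~ Int
let w : Int
t : l
\t._ : l -> l
\s._ : k -> l -> l
w : Int
  unify k -> l -> l ~ Int -> m
  unify k ~ Int
  unify l -> l ~ m
_ _ : l -> l
a : n
let b : n
w : Int
\a._ : n -> Int
  unify l -> l ~ (n -> Int) -> o
  unify l ~ n -> Int
  unify n -> Int ~ o
_ _ : n -> Int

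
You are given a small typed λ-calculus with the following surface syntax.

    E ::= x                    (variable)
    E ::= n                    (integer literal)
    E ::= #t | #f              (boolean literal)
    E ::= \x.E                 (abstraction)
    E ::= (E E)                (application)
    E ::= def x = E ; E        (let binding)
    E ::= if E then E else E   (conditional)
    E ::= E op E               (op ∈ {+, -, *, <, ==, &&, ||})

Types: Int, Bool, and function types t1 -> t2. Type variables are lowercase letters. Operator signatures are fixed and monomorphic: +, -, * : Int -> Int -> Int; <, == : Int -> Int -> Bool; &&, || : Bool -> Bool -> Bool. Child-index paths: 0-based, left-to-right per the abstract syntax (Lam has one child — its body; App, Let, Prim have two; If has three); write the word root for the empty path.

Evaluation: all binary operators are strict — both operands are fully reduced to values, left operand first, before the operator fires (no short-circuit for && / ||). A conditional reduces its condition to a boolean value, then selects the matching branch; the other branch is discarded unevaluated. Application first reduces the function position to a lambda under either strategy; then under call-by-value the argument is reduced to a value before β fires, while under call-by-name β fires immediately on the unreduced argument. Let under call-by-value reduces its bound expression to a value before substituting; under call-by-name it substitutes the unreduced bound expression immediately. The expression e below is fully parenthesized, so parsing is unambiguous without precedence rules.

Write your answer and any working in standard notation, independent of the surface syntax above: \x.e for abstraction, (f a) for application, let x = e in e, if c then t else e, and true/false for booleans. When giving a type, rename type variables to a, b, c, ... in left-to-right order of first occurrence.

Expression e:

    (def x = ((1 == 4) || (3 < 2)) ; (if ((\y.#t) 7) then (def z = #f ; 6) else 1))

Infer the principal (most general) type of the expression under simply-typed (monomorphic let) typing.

Answer: Int

Working:
  unify Int ~ Int
  unify Int ~ Int
  unify Bool ~ Bool
  unify Int ~ Int
  unify Int ~ Int
  unify Bool ~ Bool
let x : Bool
\y._ : a -> Bool
  unify a -> Bool ~ Int -> b
  unify a ~ Int
  unify Bool ~ b
_ _ : Bool
  unify Bool ~ Bool
let z : Bool
  unify Int ~ Int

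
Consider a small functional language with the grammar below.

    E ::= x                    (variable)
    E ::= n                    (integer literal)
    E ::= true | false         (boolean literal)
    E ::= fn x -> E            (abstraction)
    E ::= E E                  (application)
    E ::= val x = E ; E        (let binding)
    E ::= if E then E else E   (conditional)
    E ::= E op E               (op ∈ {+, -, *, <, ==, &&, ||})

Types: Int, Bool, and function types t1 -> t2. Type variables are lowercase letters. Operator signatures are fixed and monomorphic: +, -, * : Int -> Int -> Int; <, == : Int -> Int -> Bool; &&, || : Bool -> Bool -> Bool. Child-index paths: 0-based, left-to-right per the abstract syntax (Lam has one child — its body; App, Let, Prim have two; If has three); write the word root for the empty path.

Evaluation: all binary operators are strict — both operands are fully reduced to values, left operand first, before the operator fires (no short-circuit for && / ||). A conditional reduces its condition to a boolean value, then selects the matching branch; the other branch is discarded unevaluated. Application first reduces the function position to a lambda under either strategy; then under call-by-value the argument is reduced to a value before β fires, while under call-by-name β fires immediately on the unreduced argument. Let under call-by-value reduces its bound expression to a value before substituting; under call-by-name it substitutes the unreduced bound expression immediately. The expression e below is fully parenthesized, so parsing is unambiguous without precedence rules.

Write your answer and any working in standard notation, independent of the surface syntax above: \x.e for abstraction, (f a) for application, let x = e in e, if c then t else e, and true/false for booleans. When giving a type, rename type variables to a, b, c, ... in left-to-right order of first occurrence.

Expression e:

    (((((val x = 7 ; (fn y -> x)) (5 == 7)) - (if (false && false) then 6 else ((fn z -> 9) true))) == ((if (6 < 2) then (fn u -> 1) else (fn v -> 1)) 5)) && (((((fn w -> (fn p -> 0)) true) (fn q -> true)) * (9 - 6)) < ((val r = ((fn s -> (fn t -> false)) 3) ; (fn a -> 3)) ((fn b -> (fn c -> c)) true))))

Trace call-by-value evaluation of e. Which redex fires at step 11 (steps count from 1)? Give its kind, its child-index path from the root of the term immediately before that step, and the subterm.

Answer: delta at 0 : (-2 == 1)

Derivation:
step 0: (((((let x = 7 in (\y.x)) (5 == 7)) - (if (false && false) then 6 else ((\z.9) true))) == ((if (6 < 2) then (\u.1) else (\v.1)) 5)) && (((((\w.(\p.0)) true) (\q.true)) * (9 - 6)) < ((let r = ((\s.(\t.false)) 3) in (\a.3)) ((\b.(\c.c)) true))))
step 1: [let@0.0.0.0] (((((\y.7) (5 == 7)) - (if (false && false) then 6 else ((\z.9) true))) == ((if (6 < 2) then (\u.1) else (\v.1)) 5)) && (((((\w.(\p.0)) true) (\q.true)) * (9 - 6)) < ((let r = ((\s.(\t.false)) 3) in (\a.3)) ((\b.(\c.c)) true))))
step 2: [delta@0.0.0.1] (((((\y.7) false) - (if (false && false) then 6 else ((\z.9) true))) == ((if (6 < 2) then (\u.1) else (\v.1)) 5)) && (((((\w.(\p.0)) true) (\q.true)) * (9 - 6)) < ((let r = ((\s.(\t.false)) 3) in (\a.3)) ((\b.(\c.c)) true))))
step 3: [beta@0.0.0] (((7 - (if (false && false) then 6 else ((\z.9) true))) == ((if (6 < 2) then (\u.1) else (\v.1)) 5)) && (((((\w.(\p.0)) true) (\q.true)) * (9 - 6)) < ((let r = ((\s.(\t.false)) 3) in (\a.3)) ((\b.(\c.c)) true))))
step 4: [delta@0.0.1.0] (((7 - (if false then 6 else ((\z.9) true))) == ((if (6 < 2) then (\u.1) else (\v.1)) 5)) && (((((\w.(\p.0)) true) (\q.true)) * (9 - 6)) < ((let r = ((\s.(\t.false)) 3) in (\a.3)) ((\b.(\c.c)) true))))
step 5: [if@0.0.1] (((7 - ((\z.9) true)) == ((if (6 < 2) then (\u.1) else (\v.1)) 5)) && (((((\w.(\p.0)) true) (\q.true)) * (9 - 6)) < ((let r = ((\s.(\t.false)) 3) in (\a.3)) ((\b.(\c.c)) true))))
step 6: [beta@0.0.1] (((7 - 9) == ((if (6 < 2) then (\u.1) else (\v.1)) 5)) && (((((\w.(\p.0)) true) (\q.true)) * (9 - 6)) < ((let r = ((\s.(\t.false)) 3) in (\a.3)) ((\b.(\c.c)) true))))
step 7: [delta@0.0] ((-2 == ((if (6 < 2) then (\u.1) else (\v.1)) 5)) && (((((\w.(\p.0)) true) (\q.true)) * (9 - 6)) < ((let r = ((\s.(\t.false)) 3) in (\a.3)) ((\b.(\c.c)) true))))
step 8: [delta@0.1.0.0] ((-2 == ((if false then (\u.1) else (\v.1)) 5)) && (((((\w.(\p.0)) true) (\q.true)) * (9 - 6)) < ((let r = ((\s.(\t.false)) 3) in (\a.3)) ((\b.(\c.c)) true))))
step 9: [if@0.1.0] ((-2 == ((\v.1) 5)) && (((((\w.(\p.0)) true) (\q.true)) * (9 - 6)) < ((let r = ((\s.(\t.false)) 3) in (\a.3)) ((\b.(\c.c)) true))))
step 10: [beta@0.1] ((-2 == 1) && (((((\w.(\p.0)) true) (\q.true)) * (9 - 6)) < ((let r = ((\s.(\t.false)) 3) in (\a.3)) ((\b.(\c.c)) true))))
step 11: [delta@0] (false && (((((\w.(\p.0)) true) (\q.true)) * (9 - 6)) < ((let r = ((\s.(\t.false)) 3) in (\a.3)) ((\b.(\c.c)) true))))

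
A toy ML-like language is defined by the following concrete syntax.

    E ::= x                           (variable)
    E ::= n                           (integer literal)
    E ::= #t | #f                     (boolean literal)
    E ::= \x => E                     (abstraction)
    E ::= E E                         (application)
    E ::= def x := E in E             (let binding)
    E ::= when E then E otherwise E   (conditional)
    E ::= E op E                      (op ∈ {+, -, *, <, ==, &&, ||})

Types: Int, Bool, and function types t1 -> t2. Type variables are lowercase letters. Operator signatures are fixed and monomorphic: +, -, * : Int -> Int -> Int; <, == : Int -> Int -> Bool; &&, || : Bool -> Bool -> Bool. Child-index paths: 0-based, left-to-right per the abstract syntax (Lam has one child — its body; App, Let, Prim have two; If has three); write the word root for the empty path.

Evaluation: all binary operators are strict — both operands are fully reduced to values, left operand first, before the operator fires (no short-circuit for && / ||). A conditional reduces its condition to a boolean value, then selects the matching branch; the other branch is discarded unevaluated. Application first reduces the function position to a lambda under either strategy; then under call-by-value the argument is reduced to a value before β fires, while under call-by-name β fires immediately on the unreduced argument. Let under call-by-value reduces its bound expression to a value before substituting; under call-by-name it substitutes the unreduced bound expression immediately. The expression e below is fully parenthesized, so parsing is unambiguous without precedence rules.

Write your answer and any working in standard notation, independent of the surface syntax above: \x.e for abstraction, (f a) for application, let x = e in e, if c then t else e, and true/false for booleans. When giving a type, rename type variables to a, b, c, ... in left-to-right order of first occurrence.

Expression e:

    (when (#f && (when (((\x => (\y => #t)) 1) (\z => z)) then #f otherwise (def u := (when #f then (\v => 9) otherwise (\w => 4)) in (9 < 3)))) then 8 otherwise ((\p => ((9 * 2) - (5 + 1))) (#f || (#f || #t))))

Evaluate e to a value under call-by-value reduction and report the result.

Derivation:
step 0: (if (false && (if (((\x.(\y.true)) 1) (\z.z)) then false else (let u = (if false then (\v.9) else (\w.4)) in (9 < 3)))) then 8 else ((\p.((9 * 2) - (5 + 1))) (false || (false || true))))
step 1: [beta@0.1.0.0] (if (false && (if ((\y.true) (\z.z)) then false else (let u = (if false then (\v.9) else (\w.4)) in (9 < 3)))) then 8 else ((\p.((9 * 2) - (5 + 1))) (false || (false || true))))
step 2: [beta@0.1.0] (if (false && (if true then false else (let u = (if false then (\v.9) else (\w.4)) in (9 < 3)))) then 8 else ((\p.((9 * 2) - (5 + 1))) (false || (false || true))))
step 3: [if@0.1] (if (false && false) then 8 else ((\p.((9 * 2) - (5 + 1))) (false || (false || true))))
step 4: [delta@0] (if false then 8 else ((\p.((9 * 2) - (5 + 1))) (false || (false || true))))
step 5: [if@root] ((\p.((9 * 2) - (5 + 1))) (false || (false || true)))
step 6: [delta@1.1] ((\p.((9 * 2) - (5 + 1))) (false || true))
step 7: [delta@1] ((\p.((9 * 2) - (5 + 1))) true)
step 8: [beta@root] ((9 * 2) - (5 + 1))
step 9: [delta@0] (18 - (5 + 1))
step 10: [delta@1] (18 - 6)
step 11: [delta@root] 12

Answer: 12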